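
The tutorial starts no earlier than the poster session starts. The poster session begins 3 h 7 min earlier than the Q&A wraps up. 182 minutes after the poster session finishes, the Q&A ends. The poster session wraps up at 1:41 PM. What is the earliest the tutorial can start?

The Q&A ends at 1:41 PM + 182 min = 4:43 PM.
The poster session starts at 4:43 PM − 187 min = 1:36 PM.
The tutorial is bounded by the poster session, so the earliest it can start is 1:36 PM.

1:36 PM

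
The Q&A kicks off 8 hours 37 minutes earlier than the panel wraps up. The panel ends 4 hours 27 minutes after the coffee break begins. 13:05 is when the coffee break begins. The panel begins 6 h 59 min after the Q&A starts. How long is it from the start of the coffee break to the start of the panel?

The panel ends at 13:05 + 267 min = 17:32.
The Q&A starts at 17:32 − 517 min = 08:55.
The panel starts at 08:55 + 419 min = 15:54.
From 13:05 to 15:54 is 2 h 49 min.

2 h 49 min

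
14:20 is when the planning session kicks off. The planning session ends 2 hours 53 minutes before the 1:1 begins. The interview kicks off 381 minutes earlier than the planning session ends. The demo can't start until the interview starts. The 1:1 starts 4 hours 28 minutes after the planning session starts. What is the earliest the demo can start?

The 1:1 starts at 14:20 + 268 min = 18:48.
The planning session ends at 18:48 − 173 min = 15:55.
The interview starts at 15:55 − 381 min = 09:34.
The demo is bounded by the interview, so the earliest it can start is 09:34.

09:34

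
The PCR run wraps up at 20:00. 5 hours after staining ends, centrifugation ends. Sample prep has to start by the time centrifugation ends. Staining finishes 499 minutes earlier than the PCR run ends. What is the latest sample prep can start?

16:41

Staining ends at 20:00 − 499 min = 11:41.
Centrifugation ends at 11:41 + 300 min = 16:41.
Sample prep is bounded by centrifugation, so the latest it can start is 16:41.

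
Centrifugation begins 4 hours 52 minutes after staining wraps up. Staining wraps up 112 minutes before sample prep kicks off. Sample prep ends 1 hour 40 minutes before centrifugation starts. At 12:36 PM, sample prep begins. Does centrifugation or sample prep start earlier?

Staining ends at 12:36 PM − 112 min = 10:44 AM.
Centrifugation starts at 10:44 AM + 292 min = 3:36 PM.
Centrifugation starts at 3:36 PM and sample prep starts at 12:36 PM, so sample prep is first.

sample prep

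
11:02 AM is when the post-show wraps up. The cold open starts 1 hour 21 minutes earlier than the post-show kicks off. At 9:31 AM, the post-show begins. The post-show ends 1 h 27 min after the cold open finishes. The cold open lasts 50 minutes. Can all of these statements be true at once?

The cold open starts at 9:31 AM − 81 min = 8:10 AM.
The cold open ends at 8:10 AM + 50 min = 9:00 AM.
The post-show ends at 9:00 AM + 87 min = 10:27 AM.
But the post-show is also said to end at 11:02 AM — a 35-minute conflict.

No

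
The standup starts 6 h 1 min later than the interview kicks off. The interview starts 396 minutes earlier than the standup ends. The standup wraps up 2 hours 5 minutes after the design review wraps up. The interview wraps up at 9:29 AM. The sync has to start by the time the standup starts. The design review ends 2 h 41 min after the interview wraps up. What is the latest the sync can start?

The design review ends at 9:29 AM + 161 min = 12:10 PM.
The standup ends at 12:10 PM + 125 min = 2:15 PM.
The interview starts at 2:15 PM − 396 min = 7:39 AM.
The standup starts at 7:39 AM + 361 min = 1:40 PM.
The sync is bounded by the standup, so the latest it can start is 1:40 PM.

1:40 PM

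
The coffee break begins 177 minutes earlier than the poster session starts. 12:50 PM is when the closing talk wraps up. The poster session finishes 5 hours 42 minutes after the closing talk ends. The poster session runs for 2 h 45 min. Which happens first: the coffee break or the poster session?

the coffee break

The poster session ends at 12:50 PM + 342 min = 6:32 PM.
The poster session starts at 6:32 PM − 165 min = 3:47 PM.
The coffee break starts at 3:47 PM − 177 min = 12:50 PM.
The coffee break starts at 12:50 PM and the poster session starts at 3:47 PM, so the coffee break is first.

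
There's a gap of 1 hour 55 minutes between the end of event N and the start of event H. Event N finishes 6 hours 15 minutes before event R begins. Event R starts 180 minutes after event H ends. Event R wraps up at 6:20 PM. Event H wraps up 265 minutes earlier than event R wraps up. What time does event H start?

12:35 PM

Event H ends at 6:20 PM − 265 min = 1:55 PM.
Event R starts at 1:55 PM + 180 min = 4:55 PM.
Event N ends at 4:55 PM − 375 min = 10:40 AM.
Event H starts at 10:40 AM + 115 min = 12:35 PM.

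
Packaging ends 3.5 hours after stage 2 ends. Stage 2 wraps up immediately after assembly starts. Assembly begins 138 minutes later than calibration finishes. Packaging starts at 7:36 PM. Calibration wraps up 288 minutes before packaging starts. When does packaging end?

Calibration ends at 7:36 PM − 288 min = 2:48 PM.
Assembly starts at 2:48 PM + 138 min = 5:06 PM.
So stage 2 ends at 5:06 PM.
Packaging ends at 5:06 PM + 210 min = 8:36 PM.

8:36 PM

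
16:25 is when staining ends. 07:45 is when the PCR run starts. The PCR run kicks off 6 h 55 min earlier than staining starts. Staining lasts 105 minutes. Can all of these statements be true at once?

Yes

Staining starts at 16:25 − 105 min = 14:40.
The PCR run starts at 14:40 − 415 min = 07:45.
That matches the stated 07:45, so the schedule is consistent.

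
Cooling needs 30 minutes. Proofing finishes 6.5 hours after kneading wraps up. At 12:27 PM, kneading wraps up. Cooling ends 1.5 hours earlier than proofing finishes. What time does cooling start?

4:57 PM

Proofing ends at 12:27 PM + 390 min = 6:57 PM.
Cooling ends at 6:57 PM − 90 min = 5:27 PM.
Cooling starts at 5:27 PM − 30 min = 4:57 PM.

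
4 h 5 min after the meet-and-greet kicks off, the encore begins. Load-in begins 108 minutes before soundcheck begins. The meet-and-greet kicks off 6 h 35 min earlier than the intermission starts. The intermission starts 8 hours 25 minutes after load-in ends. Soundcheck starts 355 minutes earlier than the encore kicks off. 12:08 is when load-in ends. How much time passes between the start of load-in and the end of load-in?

1 h 48 min

The intermission starts at 12:08 + 505 min = 20:33.
The meet-and-greet starts at 20:33 − 395 min = 13:58.
The encore starts at 13:58 + 245 min = 18:03.
Soundcheck starts at 18:03 − 355 min = 12:08.
Load-in starts at 12:08 − 108 min = 10:20.
From 10:20 to 12:08 is 1 h 48 min.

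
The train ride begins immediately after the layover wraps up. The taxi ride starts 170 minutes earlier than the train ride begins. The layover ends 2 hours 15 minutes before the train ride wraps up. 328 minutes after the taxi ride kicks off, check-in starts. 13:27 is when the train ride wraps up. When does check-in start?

13:50

The layover ends at 13:27 − 135 min = 11:12.
So the train ride starts at 11:12.
The taxi ride starts at 11:12 − 170 min = 08:22.
Check-in starts at 08:22 + 328 min = 13:50.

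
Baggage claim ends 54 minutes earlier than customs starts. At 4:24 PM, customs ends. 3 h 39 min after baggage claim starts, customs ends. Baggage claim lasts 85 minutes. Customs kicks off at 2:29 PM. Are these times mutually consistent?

Baggage claim ends at 2:29 PM − 54 min = 1:35 PM.
Baggage claim starts at 1:35 PM − 85 min = 12:10 PM.
Customs ends at 12:10 PM + 219 min = 3:49 PM.
But customs is also said to end at 4:24 PM — a 35-minute conflict.

No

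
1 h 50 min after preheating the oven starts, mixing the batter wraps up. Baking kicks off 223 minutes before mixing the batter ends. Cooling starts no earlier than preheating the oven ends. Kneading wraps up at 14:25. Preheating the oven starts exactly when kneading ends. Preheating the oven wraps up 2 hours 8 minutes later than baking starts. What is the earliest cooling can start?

14:40

Preheating the oven starts at 14:25.
Mixing the batter ends at 14:25 + 110 min = 16:15.
Baking starts at 16:15 − 223 min = 12:32.
Preheating the oven ends at 12:32 + 128 min = 14:40.
Cooling is bounded by preheating the oven, so the earliest it can start is 14:40.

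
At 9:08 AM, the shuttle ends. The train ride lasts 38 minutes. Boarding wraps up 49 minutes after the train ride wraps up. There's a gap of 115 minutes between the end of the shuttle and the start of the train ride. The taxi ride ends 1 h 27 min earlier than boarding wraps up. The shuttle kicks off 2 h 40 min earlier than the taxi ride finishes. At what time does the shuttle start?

8:23 AM

The train ride starts at 9:08 AM + 115 min = 11:03 AM.
The train ride ends at 11:03 AM + 38 min = 11:41 AM.
Boarding ends at 11:41 AM + 49 min = 12:30 PM.
The taxi ride ends at 12:30 PM − 87 min = 11:03 AM.
The shuttle starts at 11:03 AM − 160 min = 8:23 AM.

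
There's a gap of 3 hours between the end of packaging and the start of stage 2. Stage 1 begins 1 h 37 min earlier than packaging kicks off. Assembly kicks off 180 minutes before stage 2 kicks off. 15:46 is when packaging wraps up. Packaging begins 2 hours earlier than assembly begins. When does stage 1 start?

Stage 2 starts at 15:46 + 180 min = 18:46.
Assembly starts at 18:46 − 180 min = 15:46.
Packaging starts at 15:46 − 120 min = 13:46.
Stage 1 starts at 13:46 − 97 min = 12:09.

12:09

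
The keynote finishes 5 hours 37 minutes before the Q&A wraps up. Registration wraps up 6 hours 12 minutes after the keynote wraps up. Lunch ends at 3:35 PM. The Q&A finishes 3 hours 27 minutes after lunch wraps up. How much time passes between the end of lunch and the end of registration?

4 hours 2 minutes

The Q&A ends at 3:35 PM + 207 min = 7:02 PM.
The keynote ends at 7:02 PM − 337 min = 1:25 PM.
Registration ends at 1:25 PM + 372 min = 7:37 PM.
From 3:35 PM to 7:37 PM is 4 hours 2 minutes.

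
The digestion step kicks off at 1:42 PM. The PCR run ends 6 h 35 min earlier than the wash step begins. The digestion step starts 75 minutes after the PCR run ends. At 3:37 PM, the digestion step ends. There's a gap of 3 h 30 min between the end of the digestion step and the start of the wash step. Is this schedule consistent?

No

The wash step starts at 3:37 PM + 210 min = 7:07 PM.
The PCR run ends at 7:07 PM − 395 min = 12:32 PM.
The digestion step starts at 12:32 PM + 75 min = 1:47 PM.
But the digestion step is also said to start at 1:42 PM — a 5-minute conflict.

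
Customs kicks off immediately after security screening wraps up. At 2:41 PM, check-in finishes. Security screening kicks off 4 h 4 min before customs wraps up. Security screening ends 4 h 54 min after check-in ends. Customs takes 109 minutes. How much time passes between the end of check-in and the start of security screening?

159 minutes

Security screening ends at 2:41 PM + 294 min = 7:35 PM.
So customs starts at 7:35 PM.
Customs ends at 7:35 PM + 109 min = 9:24 PM.
Security screening starts at 9:24 PM − 244 min = 5:20 PM.
From 2:41 PM to 5:20 PM is 159 minutes.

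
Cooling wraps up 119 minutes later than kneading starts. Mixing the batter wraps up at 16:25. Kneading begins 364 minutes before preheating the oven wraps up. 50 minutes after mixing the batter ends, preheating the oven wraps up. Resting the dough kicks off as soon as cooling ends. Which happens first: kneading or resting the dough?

Preheating the oven ends at 16:25 + 50 min = 17:15.
Kneading starts at 17:15 − 364 min = 11:11.
Cooling ends at 11:11 + 119 min = 13:10.
So resting the dough starts at 13:10.
Kneading starts at 11:11 and resting the dough starts at 13:10, so kneading is first.

kneading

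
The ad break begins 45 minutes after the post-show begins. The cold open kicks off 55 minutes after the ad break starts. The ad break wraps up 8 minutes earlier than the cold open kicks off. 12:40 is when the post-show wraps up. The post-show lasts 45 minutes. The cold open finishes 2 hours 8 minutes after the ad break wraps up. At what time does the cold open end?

The post-show starts at 12:40 − 45 min = 11:55.
The ad break starts at 11:55 + 45 min = 12:40.
The cold open starts at 12:40 + 55 min = 13:35.
The ad break ends at 13:35 − 8 min = 13:27.
The cold open ends at 13:27 + 128 min = 15:35.

15:35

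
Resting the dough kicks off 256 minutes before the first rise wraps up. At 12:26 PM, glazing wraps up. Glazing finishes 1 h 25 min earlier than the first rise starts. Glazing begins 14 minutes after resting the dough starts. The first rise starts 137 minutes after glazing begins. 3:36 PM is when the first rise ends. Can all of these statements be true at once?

Yes

Resting the dough starts at 3:36 PM − 256 min = 11:20 AM.
Glazing starts at 11:20 AM + 14 min = 11:34 AM.
The first rise starts at 11:34 AM + 137 min = 1:51 PM.
Glazing ends at 1:51 PM − 85 min = 12:26 PM.
That matches the stated 12:26 PM, so the schedule is consistent.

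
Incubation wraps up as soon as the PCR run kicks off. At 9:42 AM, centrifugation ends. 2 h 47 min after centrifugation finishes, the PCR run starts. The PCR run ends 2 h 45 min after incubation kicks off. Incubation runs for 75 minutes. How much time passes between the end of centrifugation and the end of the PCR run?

4 hours 17 minutes

The PCR run starts at 9:42 AM + 167 min = 12:29 PM.
So incubation ends at 12:29 PM.
Incubation starts at 12:29 PM − 75 min = 11:14 AM.
The PCR run ends at 11:14 AM + 165 min = 1:59 PM.
From 9:42 AM to 1:59 PM is 4 hours 17 minutes.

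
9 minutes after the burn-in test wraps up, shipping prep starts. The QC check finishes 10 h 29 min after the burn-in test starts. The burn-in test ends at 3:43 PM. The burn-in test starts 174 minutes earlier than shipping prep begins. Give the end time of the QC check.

11:27 PM

Shipping prep starts at 3:43 PM + 9 min = 3:52 PM.
The burn-in test starts at 3:52 PM − 174 min = 12:58 PM.
The QC check ends at 12:58 PM + 629 min = 11:27 PM.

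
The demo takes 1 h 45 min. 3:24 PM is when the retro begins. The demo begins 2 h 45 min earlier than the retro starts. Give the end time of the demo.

2:24 PM

The demo starts at 3:24 PM − 165 min = 12:39 PM.
The demo ends at 12:39 PM + 105 min = 2:24 PM.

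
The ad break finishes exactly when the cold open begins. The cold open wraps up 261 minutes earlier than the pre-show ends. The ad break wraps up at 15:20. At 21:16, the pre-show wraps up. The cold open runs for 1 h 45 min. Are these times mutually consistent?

No

The cold open ends at 21:16 − 261 min = 16:55.
The cold open starts at 16:55 − 105 min = 15:10.
So the ad break ends at 15:10.
But the ad break is also said to end at 15:20 — a 10-minute conflict.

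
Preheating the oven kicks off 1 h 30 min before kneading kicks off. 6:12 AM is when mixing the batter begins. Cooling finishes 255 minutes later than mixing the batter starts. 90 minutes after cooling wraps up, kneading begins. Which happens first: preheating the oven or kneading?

Cooling ends at 6:12 AM + 255 min = 10:27 AM.
Kneading starts at 10:27 AM + 90 min = 11:57 AM.
Preheating the oven starts at 11:57 AM − 90 min = 10:27 AM.
Preheating the oven starts at 10:27 AM and kneading starts at 11:57 AM, so preheating the oven is first.

preheating the oven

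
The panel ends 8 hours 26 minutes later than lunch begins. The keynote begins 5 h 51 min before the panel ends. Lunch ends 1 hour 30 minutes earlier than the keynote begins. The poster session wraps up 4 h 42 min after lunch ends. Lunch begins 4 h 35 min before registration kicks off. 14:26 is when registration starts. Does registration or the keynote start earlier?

the keynote

Lunch starts at 14:26 − 275 min = 09:51.
The panel ends at 09:51 + 506 min = 18:17.
The keynote starts at 18:17 − 351 min = 12:26.
Registration starts at 14:26 and the keynote starts at 12:26, so the keynote is first.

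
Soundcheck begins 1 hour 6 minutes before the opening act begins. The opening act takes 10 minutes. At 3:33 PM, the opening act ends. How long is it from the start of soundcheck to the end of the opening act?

76 minutes

The opening act starts at 3:33 PM − 10 min = 3:23 PM.
Soundcheck starts at 3:23 PM − 66 min = 2:17 PM.
From 2:17 PM to 3:33 PM is 76 minutes.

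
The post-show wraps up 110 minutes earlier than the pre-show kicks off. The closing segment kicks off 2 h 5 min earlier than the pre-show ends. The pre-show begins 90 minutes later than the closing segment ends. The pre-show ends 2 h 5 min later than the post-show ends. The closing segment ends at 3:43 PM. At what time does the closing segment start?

The pre-show starts at 3:43 PM + 90 min = 5:13 PM.
The post-show ends at 5:13 PM − 110 min = 3:23 PM.
The pre-show ends at 3:23 PM + 125 min = 5:28 PM.
The closing segment starts at 5:28 PM − 125 min = 3:23 PM.

3:23 PM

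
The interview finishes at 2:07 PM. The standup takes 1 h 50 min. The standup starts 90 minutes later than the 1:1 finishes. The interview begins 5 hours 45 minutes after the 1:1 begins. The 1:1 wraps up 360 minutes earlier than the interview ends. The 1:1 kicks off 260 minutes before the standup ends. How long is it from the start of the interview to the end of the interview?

1 hour 15 minutes

The 1:1 ends at 2:07 PM − 360 min = 8:07 AM.
The standup starts at 8:07 AM + 90 min = 9:37 AM.
The standup ends at 9:37 AM + 110 min = 11:27 AM.
The 1:1 starts at 11:27 AM − 260 min = 7:07 AM.
The interview starts at 7:07 AM + 345 min = 12:52 PM.
From 12:52 PM to 2:07 PM is 1 hour 15 minutes.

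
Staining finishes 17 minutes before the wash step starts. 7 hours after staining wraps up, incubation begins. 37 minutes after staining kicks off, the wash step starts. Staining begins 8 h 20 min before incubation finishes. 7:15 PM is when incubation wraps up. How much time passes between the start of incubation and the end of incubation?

Staining starts at 7:15 PM − 500 min = 10:55 AM.
The wash step starts at 10:55 AM + 37 min = 11:32 AM.
Staining ends at 11:32 AM − 17 min = 11:15 AM.
Incubation starts at 11:15 AM + 420 min = 6:15 PM.
From 6:15 PM to 7:15 PM is 1 hour.

1 hour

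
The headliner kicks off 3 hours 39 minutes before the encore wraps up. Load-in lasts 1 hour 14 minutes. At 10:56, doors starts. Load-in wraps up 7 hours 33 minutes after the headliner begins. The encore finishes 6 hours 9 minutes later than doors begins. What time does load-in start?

The encore ends at 10:56 + 369 min = 17:05.
The headliner starts at 17:05 − 219 min = 13:26.
Load-in ends at 13:26 + 453 min = 20:59.
Load-in starts at 20:59 − 74 min = 19:45.

19:45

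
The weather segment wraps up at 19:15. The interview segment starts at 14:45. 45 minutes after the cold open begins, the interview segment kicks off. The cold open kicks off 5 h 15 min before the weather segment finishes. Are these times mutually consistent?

Yes

The cold open starts at 19:15 − 315 min = 14:00.
The interview segment starts at 14:00 + 45 min = 14:45.
That matches the stated 14:45, so the schedule is consistent.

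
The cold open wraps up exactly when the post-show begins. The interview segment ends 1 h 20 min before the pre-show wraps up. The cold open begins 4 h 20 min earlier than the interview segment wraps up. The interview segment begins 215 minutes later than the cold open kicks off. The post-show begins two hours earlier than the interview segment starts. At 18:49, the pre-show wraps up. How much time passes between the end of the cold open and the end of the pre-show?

The interview segment ends at 18:49 − 80 min = 17:29.
The cold open starts at 17:29 − 260 min = 13:09.
The interview segment starts at 13:09 + 215 min = 16:44.
The post-show starts at 16:44 − 120 min = 14:44.
So the cold open ends at 14:44.
From 14:44 to 18:49 is 4 h 5 min.

4 h 5 min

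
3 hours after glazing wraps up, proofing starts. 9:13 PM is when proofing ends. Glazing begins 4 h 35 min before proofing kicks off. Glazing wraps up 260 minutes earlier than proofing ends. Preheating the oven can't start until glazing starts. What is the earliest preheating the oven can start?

Glazing ends at 9:13 PM − 260 min = 4:53 PM.
Proofing starts at 4:53 PM + 180 min = 7:53 PM.
Glazing starts at 7:53 PM − 275 min = 3:18 PM.
Preheating the oven is bounded by glazing, so the earliest it can start is 3:18 PM.

3:18 PM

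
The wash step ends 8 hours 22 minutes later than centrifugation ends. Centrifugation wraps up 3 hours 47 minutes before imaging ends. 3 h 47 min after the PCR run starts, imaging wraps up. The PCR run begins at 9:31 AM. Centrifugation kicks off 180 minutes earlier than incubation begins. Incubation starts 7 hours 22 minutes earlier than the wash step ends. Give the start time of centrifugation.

Imaging ends at 9:31 AM + 227 min = 1:18 PM.
Centrifugation ends at 1:18 PM − 227 min = 9:31 AM.
The wash step ends at 9:31 AM + 502 min = 5:53 PM.
Incubation starts at 5:53 PM − 442 min = 10:31 AM.
Centrifugation starts at 10:31 AM − 180 min = 7:31 AM.

7:31 AM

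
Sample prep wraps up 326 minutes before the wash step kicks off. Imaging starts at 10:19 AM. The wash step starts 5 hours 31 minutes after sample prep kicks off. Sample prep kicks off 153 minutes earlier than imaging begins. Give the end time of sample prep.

Sample prep starts at 10:19 AM − 153 min = 7:46 AM.
The wash step starts at 7:46 AM + 331 min = 1:17 PM.
Sample prep ends at 1:17 PM − 326 min = 7:51 AM.

7:51 AM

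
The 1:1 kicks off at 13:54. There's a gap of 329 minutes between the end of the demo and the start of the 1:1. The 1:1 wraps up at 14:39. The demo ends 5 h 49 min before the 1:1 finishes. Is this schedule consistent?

No

The demo ends at 14:39 − 349 min = 08:50.
The 1:1 starts at 08:50 + 329 min = 14:19.
But the 1:1 is also said to start at 13:54 — a 25-minute conflict.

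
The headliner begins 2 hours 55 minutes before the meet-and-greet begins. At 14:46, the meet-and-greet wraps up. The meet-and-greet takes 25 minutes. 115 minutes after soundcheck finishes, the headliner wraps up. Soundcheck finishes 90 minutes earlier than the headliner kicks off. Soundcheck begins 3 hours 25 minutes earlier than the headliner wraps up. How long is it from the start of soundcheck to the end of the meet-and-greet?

The meet-and-greet starts at 14:46 − 25 min = 14:21.
The headliner starts at 14:21 − 175 min = 11:26.
Soundcheck ends at 11:26 − 90 min = 09:56.
The headliner ends at 09:56 + 115 min = 11:51.
Soundcheck starts at 11:51 − 205 min = 08:26.
From 08:26 to 14:46 is 6 hours 20 minutes.

6 hours 20 minutes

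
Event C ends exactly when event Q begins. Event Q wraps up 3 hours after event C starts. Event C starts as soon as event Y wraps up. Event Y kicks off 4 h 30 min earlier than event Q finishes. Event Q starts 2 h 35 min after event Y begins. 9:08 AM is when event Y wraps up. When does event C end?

10:13 AM

Event C starts at 9:08 AM.
Event Q ends at 9:08 AM + 180 min = 12:08 PM.
Event Y starts at 12:08 PM − 270 min = 7:38 AM.
Event Q starts at 7:38 AM + 155 min = 10:13 AM.
So event C ends at 10:13 AM.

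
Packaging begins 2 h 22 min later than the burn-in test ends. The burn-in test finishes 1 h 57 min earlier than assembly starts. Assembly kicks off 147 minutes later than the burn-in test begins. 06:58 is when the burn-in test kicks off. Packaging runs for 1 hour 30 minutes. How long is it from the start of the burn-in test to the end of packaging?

Assembly starts at 06:58 + 147 min = 09:25.
The burn-in test ends at 09:25 − 117 min = 07:28.
Packaging starts at 07:28 + 142 min = 09:50.
Packaging ends at 09:50 + 90 min = 11:20.
From 06:58 to 11:20 is 4 hours 22 minutes.

4 hours 22 minutes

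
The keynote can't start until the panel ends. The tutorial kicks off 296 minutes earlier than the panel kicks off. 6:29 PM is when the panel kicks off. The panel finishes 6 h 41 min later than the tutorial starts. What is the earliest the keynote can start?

The tutorial starts at 6:29 PM − 296 min = 1:33 PM.
The panel ends at 1:33 PM + 401 min = 8:14 PM.
The keynote is bounded by the panel, so the earliest it can start is 8:14 PM.

8:14 PM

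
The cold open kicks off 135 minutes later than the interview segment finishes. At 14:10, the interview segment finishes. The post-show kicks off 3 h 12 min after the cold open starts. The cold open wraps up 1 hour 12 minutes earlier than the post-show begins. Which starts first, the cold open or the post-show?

The cold open starts at 14:10 + 135 min = 16:25.
The post-show starts at 16:25 + 192 min = 19:37.
The cold open starts at 16:25 and the post-show starts at 19:37, so the cold open is first.

the cold open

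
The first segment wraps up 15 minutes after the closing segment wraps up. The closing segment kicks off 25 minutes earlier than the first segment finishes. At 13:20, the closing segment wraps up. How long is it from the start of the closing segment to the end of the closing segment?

The first segment ends at 13:20 + 15 min = 13:35.
The closing segment starts at 13:35 − 25 min = 13:10.
From 13:10 to 13:20 is 10 minutes.

10 minutes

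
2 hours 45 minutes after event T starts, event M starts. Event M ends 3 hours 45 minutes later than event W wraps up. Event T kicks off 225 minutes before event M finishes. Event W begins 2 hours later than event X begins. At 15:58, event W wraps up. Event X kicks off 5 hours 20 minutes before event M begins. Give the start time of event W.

Event M ends at 15:58 + 225 min = 19:43.
Event T starts at 19:43 − 225 min = 15:58.
Event M starts at 15:58 + 165 min = 18:43.
Event X starts at 18:43 − 320 min = 13:23.
Event W starts at 13:23 + 120 min = 15:23.

15:23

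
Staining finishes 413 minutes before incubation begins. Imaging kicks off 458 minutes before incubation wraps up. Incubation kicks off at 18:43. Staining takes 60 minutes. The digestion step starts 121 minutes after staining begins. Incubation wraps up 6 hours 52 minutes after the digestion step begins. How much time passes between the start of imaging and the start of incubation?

Staining ends at 18:43 − 413 min = 11:50.
Staining starts at 11:50 − 60 min = 10:50.
The digestion step starts at 10:50 + 121 min = 12:51.
Incubation ends at 12:51 + 412 min = 19:43.
Imaging starts at 19:43 − 458 min = 12:05.
From 12:05 to 18:43 is 6 hours 38 minutes.

6 hours 38 minutes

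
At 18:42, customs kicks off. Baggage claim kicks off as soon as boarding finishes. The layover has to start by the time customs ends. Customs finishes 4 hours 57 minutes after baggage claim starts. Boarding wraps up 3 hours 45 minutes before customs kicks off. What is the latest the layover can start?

19:54

Boarding ends at 18:42 − 225 min = 14:57.
So baggage claim starts at 14:57.
Customs ends at 14:57 + 297 min = 19:54.
The layover is bounded by customs, so the latest it can start is 19:54.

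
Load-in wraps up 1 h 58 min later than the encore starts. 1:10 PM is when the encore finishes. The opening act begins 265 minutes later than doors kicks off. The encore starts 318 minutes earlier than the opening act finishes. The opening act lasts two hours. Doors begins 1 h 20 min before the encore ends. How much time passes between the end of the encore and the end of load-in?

Doors starts at 1:10 PM − 80 min = 11:50 AM.
The opening act starts at 11:50 AM + 265 min = 4:15 PM.
The opening act ends at 4:15 PM + 120 min = 6:15 PM.
The encore starts at 6:15 PM − 318 min = 12:57 PM.
Load-in ends at 12:57 PM + 118 min = 2:55 PM.
From 1:10 PM to 2:55 PM is 1 h 45 min.

1 h 45 min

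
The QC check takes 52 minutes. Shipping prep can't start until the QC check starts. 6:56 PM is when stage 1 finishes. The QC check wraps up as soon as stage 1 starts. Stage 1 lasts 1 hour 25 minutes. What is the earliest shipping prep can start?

4:39 PM

Stage 1 starts at 6:56 PM − 85 min = 5:31 PM.
So the QC check ends at 5:31 PM.
The QC check starts at 5:31 PM − 52 min = 4:39 PM.
Shipping prep is bounded by the QC check, so the earliest it can start is 4:39 PM.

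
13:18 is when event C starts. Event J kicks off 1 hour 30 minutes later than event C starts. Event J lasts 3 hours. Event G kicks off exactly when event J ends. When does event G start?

Event J starts at 13:18 + 90 min = 14:48.
Event J ends at 14:48 + 180 min = 17:48.
So event G starts at 17:48.

17:48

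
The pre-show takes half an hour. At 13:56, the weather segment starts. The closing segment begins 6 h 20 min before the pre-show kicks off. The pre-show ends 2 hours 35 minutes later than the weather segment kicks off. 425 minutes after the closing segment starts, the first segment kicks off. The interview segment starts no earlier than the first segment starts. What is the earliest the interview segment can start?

16:46

The pre-show ends at 13:56 + 155 min = 16:31.
The pre-show starts at 16:31 − 30 min = 16:01.
The closing segment starts at 16:01 − 380 min = 09:41.
The first segment starts at 09:41 + 425 min = 16:46.
The interview segment is bounded by the first segment, so the earliest it can start is 16:46.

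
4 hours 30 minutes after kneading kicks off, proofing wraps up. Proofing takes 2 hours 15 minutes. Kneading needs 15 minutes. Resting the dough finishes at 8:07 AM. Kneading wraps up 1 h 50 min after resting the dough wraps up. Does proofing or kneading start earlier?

kneading

Kneading ends at 8:07 AM + 110 min = 9:57 AM.
Kneading starts at 9:57 AM − 15 min = 9:42 AM.
Proofing ends at 9:42 AM + 270 min = 2:12 PM.
Proofing starts at 2:12 PM − 135 min = 11:57 AM.
Proofing starts at 11:57 AM and kneading starts at 9:42 AM, so kneading is first.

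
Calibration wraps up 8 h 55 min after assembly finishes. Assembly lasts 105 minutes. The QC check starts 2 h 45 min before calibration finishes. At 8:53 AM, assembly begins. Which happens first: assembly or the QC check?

assembly

Assembly ends at 8:53 AM + 105 min = 10:38 AM.
Calibration ends at 10:38 AM + 535 min = 7:33 PM.
The QC check starts at 7:33 PM − 165 min = 4:48 PM.
Assembly starts at 8:53 AM and the QC check starts at 4:48 PM, so assembly is first.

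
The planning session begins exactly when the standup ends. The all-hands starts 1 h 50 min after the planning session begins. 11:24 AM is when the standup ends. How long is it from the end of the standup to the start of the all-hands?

The planning session starts at 11:24 AM.
The all-hands starts at 11:24 AM + 110 min = 1:14 PM.
From 11:24 AM to 1:14 PM is 1 hour 50 minutes.

1 hour 50 minutes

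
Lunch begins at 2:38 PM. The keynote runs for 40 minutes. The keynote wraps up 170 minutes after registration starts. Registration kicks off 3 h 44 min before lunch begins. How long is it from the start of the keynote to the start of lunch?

1 h 34 min

Registration starts at 2:38 PM − 224 min = 10:54 AM.
The keynote ends at 10:54 AM + 170 min = 1:44 PM.
The keynote starts at 1:44 PM − 40 min = 1:04 PM.
From 1:04 PM to 2:38 PM is 1 h 34 min.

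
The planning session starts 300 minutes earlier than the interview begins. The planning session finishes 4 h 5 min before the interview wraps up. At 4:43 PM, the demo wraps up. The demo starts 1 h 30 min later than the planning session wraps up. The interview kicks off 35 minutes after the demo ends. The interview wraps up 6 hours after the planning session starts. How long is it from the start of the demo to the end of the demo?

an hour

The interview starts at 4:43 PM + 35 min = 5:18 PM.
The planning session starts at 5:18 PM − 300 min = 12:18 PM.
The interview ends at 12:18 PM + 360 min = 6:18 PM.
The planning session ends at 6:18 PM − 245 min = 2:13 PM.
The demo starts at 2:13 PM + 90 min = 3:43 PM.
From 3:43 PM to 4:43 PM is an hour.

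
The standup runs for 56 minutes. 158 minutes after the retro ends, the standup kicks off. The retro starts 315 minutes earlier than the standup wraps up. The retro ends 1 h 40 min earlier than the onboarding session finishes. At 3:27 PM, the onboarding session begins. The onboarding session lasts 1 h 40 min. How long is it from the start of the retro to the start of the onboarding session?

1 hour 41 minutes

The onboarding session ends at 3:27 PM + 100 min = 5:07 PM.
The retro ends at 5:07 PM − 100 min = 3:27 PM.
The standup starts at 3:27 PM + 158 min = 6:05 PM.
The standup ends at 6:05 PM + 56 min = 7:01 PM.
The retro starts at 7:01 PM − 315 min = 1:46 PM.
From 1:46 PM to 3:27 PM is 1 hour 41 minutes.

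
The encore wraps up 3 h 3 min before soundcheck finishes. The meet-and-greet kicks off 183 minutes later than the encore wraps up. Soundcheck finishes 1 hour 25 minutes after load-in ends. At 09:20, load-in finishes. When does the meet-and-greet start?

10:45

Soundcheck ends at 09:20 + 85 min = 10:45.
The encore ends at 10:45 − 183 min = 07:42.
The meet-and-greet starts at 07:42 + 183 min = 10:45.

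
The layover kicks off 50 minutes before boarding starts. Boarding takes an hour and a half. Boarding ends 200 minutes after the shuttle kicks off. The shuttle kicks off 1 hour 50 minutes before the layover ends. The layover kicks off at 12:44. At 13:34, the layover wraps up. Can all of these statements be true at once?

The shuttle starts at 13:34 − 110 min = 11:44.
Boarding ends at 11:44 + 200 min = 15:04.
Boarding starts at 15:04 − 90 min = 13:34.
The layover starts at 13:34 − 50 min = 12:44.
That matches the stated 12:44, so the schedule is consistent.

Yes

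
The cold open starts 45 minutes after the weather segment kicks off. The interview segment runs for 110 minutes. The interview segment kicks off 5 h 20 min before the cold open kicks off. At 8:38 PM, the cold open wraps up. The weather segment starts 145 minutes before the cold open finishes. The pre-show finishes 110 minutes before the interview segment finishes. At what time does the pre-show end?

The weather segment starts at 8:38 PM − 145 min = 6:13 PM.
The cold open starts at 6:13 PM + 45 min = 6:58 PM.
The interview segment starts at 6:58 PM − 320 min = 1:38 PM.
The interview segment ends at 1:38 PM + 110 min = 3:28 PM.
The pre-show ends at 3:28 PM − 110 min = 1:38 PM.

1:38 PM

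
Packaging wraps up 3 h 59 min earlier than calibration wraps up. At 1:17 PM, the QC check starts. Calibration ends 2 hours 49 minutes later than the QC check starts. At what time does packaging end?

12:07 PM

Calibration ends at 1:17 PM + 169 min = 4:06 PM.
Packaging ends at 4:06 PM − 239 min = 12:07 PM.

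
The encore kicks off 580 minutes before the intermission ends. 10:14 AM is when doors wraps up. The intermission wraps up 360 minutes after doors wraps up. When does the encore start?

The intermission ends at 10:14 AM + 360 min = 4:14 PM.
The encore starts at 4:14 PM − 580 min = 6:34 AM.

6:34 AM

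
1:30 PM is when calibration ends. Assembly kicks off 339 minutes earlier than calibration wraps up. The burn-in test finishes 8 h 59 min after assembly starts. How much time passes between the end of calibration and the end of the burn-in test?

Assembly starts at 1:30 PM − 339 min = 7:51 AM.
The burn-in test ends at 7:51 AM + 539 min = 4:50 PM.
From 1:30 PM to 4:50 PM is 200 minutes.

200 minutes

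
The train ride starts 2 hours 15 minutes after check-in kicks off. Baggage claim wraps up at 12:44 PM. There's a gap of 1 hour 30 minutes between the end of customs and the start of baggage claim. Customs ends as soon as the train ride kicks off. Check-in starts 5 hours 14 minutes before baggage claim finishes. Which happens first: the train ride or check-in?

Check-in starts at 12:44 PM − 314 min = 7:30 AM.
The train ride starts at 7:30 AM + 135 min = 9:45 AM.
The train ride starts at 9:45 AM and check-in starts at 7:30 AM, so check-in is first.

check-in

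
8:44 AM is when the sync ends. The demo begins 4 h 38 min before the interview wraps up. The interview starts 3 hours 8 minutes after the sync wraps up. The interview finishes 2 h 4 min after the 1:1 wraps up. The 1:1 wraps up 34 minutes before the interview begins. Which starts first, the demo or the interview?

The interview starts at 8:44 AM + 188 min = 11:52 AM.
The 1:1 ends at 11:52 AM − 34 min = 11:18 AM.
The interview ends at 11:18 AM + 124 min = 1:22 PM.
The demo starts at 1:22 PM − 278 min = 8:44 AM.
The demo starts at 8:44 AM and the interview starts at 11:52 AM, so the demo is first.

the demo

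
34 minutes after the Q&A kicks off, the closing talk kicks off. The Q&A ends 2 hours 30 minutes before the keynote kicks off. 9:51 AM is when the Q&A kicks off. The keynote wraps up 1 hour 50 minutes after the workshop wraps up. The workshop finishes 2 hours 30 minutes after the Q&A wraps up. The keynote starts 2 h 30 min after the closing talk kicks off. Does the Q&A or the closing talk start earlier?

The closing talk starts at 9:51 AM + 34 min = 10:25 AM.
The Q&A starts at 9:51 AM and the closing talk starts at 10:25 AM, so the Q&A is first.

the Q&A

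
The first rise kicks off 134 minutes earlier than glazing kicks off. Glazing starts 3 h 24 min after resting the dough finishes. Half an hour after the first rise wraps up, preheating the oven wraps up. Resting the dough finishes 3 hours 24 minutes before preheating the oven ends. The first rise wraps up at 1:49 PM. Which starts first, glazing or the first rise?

Preheating the oven ends at 1:49 PM + 30 min = 2:19 PM.
Resting the dough ends at 2:19 PM − 204 min = 10:55 AM.
Glazing starts at 10:55 AM + 204 min = 2:19 PM.
The first rise starts at 2:19 PM − 134 min = 12:05 PM.
Glazing starts at 2:19 PM and the first rise starts at 12:05 PM, so the first rise is first.

the first rise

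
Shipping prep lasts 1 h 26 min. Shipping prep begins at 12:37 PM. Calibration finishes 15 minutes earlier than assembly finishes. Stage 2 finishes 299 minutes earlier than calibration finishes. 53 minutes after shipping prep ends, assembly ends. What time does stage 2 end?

Shipping prep ends at 12:37 PM + 86 min = 2:03 PM.
Assembly ends at 2:03 PM + 53 min = 2:56 PM.
Calibration ends at 2:56 PM − 15 min = 2:41 PM.
Stage 2 ends at 2:41 PM − 299 min = 9:42 AM.

9:42 AM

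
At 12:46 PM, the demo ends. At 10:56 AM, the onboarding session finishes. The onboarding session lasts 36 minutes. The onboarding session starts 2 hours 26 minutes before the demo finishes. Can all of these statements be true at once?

The onboarding session starts at 12:46 PM − 146 min = 10:20 AM.
The onboarding session ends at 10:20 AM + 36 min = 10:56 AM.
That matches the stated 10:56 AM, so the schedule is consistent.

Yes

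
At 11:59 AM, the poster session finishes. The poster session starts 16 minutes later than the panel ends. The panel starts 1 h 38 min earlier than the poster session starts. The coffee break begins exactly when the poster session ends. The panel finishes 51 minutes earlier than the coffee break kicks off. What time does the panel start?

The coffee break starts at 11:59 AM.
The panel ends at 11:59 AM − 51 min = 11:08 AM.
The poster session starts at 11:08 AM + 16 min = 11:24 AM.
The panel starts at 11:24 AM − 98 min = 9:46 AM.

9:46 AM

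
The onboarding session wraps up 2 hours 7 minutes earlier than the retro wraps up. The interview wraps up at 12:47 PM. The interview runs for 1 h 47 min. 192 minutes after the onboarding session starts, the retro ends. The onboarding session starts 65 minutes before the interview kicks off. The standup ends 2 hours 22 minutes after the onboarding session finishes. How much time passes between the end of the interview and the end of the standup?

35 minutes

The interview starts at 12:47 PM − 107 min = 11:00 AM.
The onboarding session starts at 11:00 AM − 65 min = 9:55 AM.
The retro ends at 9:55 AM + 192 min = 1:07 PM.
The onboarding session ends at 1:07 PM − 127 min = 11:00 AM.
The standup ends at 11:00 AM + 142 min = 1:22 PM.
From 12:47 PM to 1:22 PM is 35 minutes.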